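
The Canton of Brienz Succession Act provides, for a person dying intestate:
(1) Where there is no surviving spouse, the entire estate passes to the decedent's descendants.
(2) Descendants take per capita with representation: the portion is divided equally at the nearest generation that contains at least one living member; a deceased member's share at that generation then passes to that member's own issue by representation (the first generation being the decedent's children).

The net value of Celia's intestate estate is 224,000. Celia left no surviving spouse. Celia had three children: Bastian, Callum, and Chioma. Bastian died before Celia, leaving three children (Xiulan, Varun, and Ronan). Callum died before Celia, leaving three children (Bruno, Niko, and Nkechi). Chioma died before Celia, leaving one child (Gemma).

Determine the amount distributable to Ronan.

Ronan receives 32,000.

The entire 224,000 passes to the descendants.
No child survives, so the initial division is made at the grandchildren's generation.
That amount (224,000) is divided into 7 shares of 32,000: Xiulan, Varun, Ronan, Bruno, Niko, Nkechi, and Gemma each take 32,000.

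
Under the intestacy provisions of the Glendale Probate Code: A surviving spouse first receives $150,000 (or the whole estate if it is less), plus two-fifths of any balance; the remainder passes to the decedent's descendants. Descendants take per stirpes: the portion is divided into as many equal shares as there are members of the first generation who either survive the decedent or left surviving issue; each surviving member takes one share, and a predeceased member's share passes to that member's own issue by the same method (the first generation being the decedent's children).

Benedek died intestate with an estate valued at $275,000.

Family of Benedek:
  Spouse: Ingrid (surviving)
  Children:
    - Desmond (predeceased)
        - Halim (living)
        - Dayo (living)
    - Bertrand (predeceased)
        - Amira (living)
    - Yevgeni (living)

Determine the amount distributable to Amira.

Ingrid first takes $150,000, leaving a balance of $125,000. Ingrid then takes two-fifths of the balance ($50,000), for a total of $200,000. The remaining $75,000 passes to the descendants.
The descendants' portion ($75,000) is divided into 3 shares of $25,000: Yevgeni takes $25,000; Desmond's $25,000 share passes to Desmond's issue; Bertrand's $25,000 share passes to Bertrand's issue.
Desmond's share ($25,000) is divided into 2 shares of $12,500: Halim and Dayo each take $12,500.
Bertrand's share ($25,000) passes entirely to Amira.

Amira receives $25,000.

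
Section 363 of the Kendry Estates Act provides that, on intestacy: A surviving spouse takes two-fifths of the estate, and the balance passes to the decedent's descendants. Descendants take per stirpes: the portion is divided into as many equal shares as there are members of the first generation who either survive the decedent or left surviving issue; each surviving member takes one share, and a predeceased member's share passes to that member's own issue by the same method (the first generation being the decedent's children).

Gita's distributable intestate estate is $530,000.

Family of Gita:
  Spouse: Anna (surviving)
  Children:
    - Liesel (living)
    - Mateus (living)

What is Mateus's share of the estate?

Anna takes two-fifths of $530,000 = $212,000. The remaining $318,000 passes to the descendants.
The descendants' portion ($318,000) is divided into 2 shares of $159,000: Liesel and Mateus each take $159,000.

Mateus receives $159,000.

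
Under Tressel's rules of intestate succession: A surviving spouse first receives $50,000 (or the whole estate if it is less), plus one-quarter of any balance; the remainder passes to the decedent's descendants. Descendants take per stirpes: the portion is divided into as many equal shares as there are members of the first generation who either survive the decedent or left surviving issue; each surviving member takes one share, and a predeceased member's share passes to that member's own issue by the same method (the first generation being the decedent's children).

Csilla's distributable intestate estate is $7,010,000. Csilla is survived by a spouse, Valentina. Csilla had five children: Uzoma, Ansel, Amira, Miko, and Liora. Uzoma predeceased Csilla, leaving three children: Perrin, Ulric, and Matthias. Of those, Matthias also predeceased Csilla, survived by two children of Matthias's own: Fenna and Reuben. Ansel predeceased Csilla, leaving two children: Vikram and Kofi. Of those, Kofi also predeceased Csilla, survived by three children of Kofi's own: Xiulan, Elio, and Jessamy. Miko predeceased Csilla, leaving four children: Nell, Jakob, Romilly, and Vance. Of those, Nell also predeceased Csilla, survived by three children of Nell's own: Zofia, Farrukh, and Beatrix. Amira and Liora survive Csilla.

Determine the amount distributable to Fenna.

Valentina first takes $50,000, leaving a balance of $6,960,000. Valentina then takes one-quarter of the balance ($1,740,000), for a total of $1,790,000. The remaining $5,220,000 passes to the descendants.
The descendants' portion ($5,220,000) is divided into 5 shares of $1,044,000: Amira and Liora each take $1,044,000; Uzoma's $1,044,000 share passes to Uzoma's issue; Ansel's $1,044,000 share passes to Ansel's issue; Miko's $1,044,000 share passes to Miko's issue.
Uzoma's share ($1,044,000) is divided into 3 shares of $348,000: Perrin and Ulric each take $348,000; Matthias's $348,000 share passes to Matthias's issue.
Matthias's share ($348,000) is divided into 2 shares of $174,000: Fenna and Reuben each take $174,000.
Ansel's share ($1,044,000) is divided into 2 shares of $522,000: Vikram takes $522,000; Kofi's $522,000 share passes to Kofi's issue.
Kofi's share ($522,000) is divided into 3 shares of $174,000: Xiulan, Elio, and Jessamy each take $174,000.
Miko's share ($1,044,000) is divided into 4 shares of $261,000: Jakob, Romilly, and Vance each take $261,000; Nell's $261,000 share passes to Nell's issue.
Nell's share ($261,000) is divided into 3 shares of $87,000: Zofia, Farrukh, and Beatrix each take $87,000.

Fenna receives $174,000.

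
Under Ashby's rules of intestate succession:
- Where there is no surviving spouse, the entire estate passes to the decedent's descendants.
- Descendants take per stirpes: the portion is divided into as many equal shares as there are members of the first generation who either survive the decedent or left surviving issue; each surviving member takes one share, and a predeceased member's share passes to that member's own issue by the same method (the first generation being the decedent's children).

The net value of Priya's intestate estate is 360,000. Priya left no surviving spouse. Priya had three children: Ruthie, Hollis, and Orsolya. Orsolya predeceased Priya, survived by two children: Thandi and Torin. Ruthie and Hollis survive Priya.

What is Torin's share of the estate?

Torin receives 60,000.

The entire 360,000 passes to the descendants.
That amount (360,000) is divided into 3 shares of 120,000: Ruthie and Hollis each take 120,000; Orsolya's 120,000 share passes to Orsolya's issue.
Orsolya's share (120,000) is divided into 2 shares of 60,000: Thandi and Torin each take 60,000.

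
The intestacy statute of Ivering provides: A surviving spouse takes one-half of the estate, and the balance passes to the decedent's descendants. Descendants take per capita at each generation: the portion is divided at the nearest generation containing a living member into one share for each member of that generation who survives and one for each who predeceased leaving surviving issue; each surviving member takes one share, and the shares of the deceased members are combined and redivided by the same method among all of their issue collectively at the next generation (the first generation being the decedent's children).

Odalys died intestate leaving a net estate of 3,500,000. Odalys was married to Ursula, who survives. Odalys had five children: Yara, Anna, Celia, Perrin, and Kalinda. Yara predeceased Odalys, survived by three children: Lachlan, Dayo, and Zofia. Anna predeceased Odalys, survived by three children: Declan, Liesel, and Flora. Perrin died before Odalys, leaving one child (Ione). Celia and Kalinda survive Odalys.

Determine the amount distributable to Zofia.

Ursula takes one-half of 3,500,000 = 1,750,000. The remaining 1,750,000 passes to the descendants.
The descendants' portion (1,750,000) is divided at the children's generation into 5 shares of 350,000. Celia and Kalinda each take 350,000. The 3 shares of the deceased (Yara, Anna, and Perrin) are combined into a pool of 1,050,000.
That pool (1,050,000) is divided at the grandchildren's generation equally among Lachlan, Dayo, Zofia, Declan, Liesel, Flora, and Ione: 150,000 each.

Zofia receives 150,000.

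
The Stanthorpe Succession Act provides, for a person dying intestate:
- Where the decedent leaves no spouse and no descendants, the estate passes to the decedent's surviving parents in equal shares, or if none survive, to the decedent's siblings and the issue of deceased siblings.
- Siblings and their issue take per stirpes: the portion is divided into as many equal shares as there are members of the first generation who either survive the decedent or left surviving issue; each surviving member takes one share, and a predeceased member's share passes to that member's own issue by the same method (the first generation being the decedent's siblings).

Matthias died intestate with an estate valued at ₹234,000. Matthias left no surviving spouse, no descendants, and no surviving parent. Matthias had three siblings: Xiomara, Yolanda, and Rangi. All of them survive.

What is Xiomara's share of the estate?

The entire ₹234,000 passes to the siblings and their issue.
That amount (₹234,000) is divided into 3 shares of ₹78,000: Xiomara, Yolanda, and Rangi each take ₹78,000.

Xiomara receives ₹78,000.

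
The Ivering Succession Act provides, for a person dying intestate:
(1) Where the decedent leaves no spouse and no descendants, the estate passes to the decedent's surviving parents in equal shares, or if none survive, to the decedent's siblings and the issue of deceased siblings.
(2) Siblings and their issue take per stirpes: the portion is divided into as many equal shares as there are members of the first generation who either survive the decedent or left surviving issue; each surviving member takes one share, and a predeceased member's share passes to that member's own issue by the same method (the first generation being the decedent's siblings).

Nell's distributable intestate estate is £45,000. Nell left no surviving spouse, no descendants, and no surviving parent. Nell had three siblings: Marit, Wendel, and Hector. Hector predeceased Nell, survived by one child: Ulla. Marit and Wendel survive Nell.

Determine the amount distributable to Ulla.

The entire £45,000 passes to the siblings and their issue.
That amount (£45,000) is divided into 3 shares of £15,000: Marit and Wendel each take £15,000; Hector's £15,000 share passes to Hector's issue.
Hector's share (£15,000) passes entirely to Ulla.

Ulla receives £15,000.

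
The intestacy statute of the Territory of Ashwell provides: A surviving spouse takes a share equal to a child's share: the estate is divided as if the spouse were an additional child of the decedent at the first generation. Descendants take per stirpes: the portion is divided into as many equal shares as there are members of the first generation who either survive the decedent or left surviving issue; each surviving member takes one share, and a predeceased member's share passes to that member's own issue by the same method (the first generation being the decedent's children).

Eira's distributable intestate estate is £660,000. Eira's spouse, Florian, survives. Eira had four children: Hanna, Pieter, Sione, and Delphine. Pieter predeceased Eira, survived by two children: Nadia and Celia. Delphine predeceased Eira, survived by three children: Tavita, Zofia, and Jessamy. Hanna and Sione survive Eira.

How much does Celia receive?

The spouse counts as an additional share at the children's level, so there are 5 primary shares of £132,000. Florian takes one such share (£132,000).
The children's combined portion (£528,000) is divided into 4 shares of £132,000: Hanna and Sione each take £132,000; Pieter's £132,000 share passes to Pieter's issue; Delphine's £132,000 share passes to Delphine's issue.
Pieter's share (£132,000) is divided into 2 shares of £66,000: Nadia and Celia each take £66,000.
Delphine's share (£132,000) is divided into 3 shares of £44,000: Tavita, Zofia, and Jessamy each take £44,000.

Celia receives £66,000.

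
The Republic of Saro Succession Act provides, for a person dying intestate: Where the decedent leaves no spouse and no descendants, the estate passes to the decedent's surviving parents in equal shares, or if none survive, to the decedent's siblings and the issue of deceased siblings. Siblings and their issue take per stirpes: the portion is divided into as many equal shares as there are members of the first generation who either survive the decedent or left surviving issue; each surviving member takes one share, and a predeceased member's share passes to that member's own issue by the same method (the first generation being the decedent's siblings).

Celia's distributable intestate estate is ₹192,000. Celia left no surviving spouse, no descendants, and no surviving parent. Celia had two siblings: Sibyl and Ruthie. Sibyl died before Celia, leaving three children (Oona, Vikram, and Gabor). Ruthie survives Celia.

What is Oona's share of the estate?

The entire ₹192,000 passes to the siblings and their issue.
That amount (₹192,000) is divided into 2 shares of ₹96,000: Ruthie takes ₹96,000; Sibyl's ₹96,000 share passes to Sibyl's issue.
Sibyl's share (₹96,000) is divided into 3 shares of ₹32,000: Oona, Vikram, and Gabor each take ₹32,000.

Oona receives ₹32,000.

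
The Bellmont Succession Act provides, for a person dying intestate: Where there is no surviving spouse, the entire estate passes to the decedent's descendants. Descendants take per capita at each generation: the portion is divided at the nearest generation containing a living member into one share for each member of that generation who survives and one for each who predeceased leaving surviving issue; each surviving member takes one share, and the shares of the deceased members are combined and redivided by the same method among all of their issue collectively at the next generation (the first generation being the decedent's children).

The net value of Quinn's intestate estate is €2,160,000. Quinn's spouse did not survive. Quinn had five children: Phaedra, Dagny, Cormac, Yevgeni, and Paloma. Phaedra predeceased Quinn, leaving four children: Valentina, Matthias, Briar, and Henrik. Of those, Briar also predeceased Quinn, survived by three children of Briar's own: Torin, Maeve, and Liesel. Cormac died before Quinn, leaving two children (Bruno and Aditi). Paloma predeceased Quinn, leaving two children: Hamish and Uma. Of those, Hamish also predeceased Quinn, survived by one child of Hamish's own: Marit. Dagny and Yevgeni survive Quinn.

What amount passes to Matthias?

Matthias receives €162,000.

The entire €2,160,000 passes to the descendants.
That amount (€2,160,000) is divided at the children's generation into 5 shares of €432,000. Dagny and Yevgeni each take €432,000. The 3 shares of the deceased (Phaedra, Cormac, and Paloma) are combined into a pool of €1,296,000.
That pool (€1,296,000) is divided at the grandchildren's generation into 8 shares of €162,000. Valentina, Matthias, Henrik, Bruno, Aditi, and Uma each take €162,000. The 2 shares of the deceased (Briar and Hamish) are combined into a pool of €324,000.
That pool (€324,000) is divided at the great-grandchildren's generation equally among Torin, Maeve, Liesel, and Marit: €81,000 each.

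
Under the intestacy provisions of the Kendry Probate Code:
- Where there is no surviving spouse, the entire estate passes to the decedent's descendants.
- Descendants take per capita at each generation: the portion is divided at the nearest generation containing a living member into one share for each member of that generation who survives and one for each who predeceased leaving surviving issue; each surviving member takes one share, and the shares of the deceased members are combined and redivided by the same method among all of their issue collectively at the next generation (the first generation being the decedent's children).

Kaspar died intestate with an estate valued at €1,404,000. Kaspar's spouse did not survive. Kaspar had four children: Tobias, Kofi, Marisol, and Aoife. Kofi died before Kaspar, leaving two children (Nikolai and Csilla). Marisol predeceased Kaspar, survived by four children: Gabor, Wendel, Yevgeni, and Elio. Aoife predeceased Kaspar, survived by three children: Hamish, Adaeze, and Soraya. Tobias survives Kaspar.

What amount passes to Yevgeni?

Yevgeni receives €117,000.

The entire €1,404,000 passes to the descendants.
That amount (€1,404,000) is divided at the children's generation into 4 shares of €351,000. Tobias takes €351,000. The 3 shares of the deceased (Kofi, Marisol, and Aoife) are combined into a pool of €1,053,000.
That pool (€1,053,000) is divided at the grandchildren's generation equally among Nikolai, Csilla, Gabor, Wendel, Yevgeni, Elio, Hamish, Adaeze, and Soraya: €117,000 each.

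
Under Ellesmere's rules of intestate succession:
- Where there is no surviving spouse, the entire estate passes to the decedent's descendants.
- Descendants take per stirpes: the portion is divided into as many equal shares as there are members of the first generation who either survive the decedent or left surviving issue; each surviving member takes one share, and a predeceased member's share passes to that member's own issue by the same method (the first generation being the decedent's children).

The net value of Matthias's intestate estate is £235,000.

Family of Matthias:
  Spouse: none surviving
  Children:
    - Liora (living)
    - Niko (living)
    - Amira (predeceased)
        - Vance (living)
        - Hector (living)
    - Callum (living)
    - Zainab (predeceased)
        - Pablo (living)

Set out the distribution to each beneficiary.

The entire £235,000 passes to the descendants.
That amount (£235,000) is divided into 5 shares of £47,000: Liora, Niko, and Callum each take £47,000; Amira's £47,000 share passes to Amira's issue; Zainab's £47,000 share passes to Zainab's issue.
Amira's share (£47,000) is divided into 2 shares of £23,500: Vance and Hector each take £23,500.
Zainab's share (£47,000) passes entirely to Pablo.

Liora: £47,000; Niko: £47,000; Vance: £23,500; Hector: £23,500; Callum: £47,000; Pablo: £47,000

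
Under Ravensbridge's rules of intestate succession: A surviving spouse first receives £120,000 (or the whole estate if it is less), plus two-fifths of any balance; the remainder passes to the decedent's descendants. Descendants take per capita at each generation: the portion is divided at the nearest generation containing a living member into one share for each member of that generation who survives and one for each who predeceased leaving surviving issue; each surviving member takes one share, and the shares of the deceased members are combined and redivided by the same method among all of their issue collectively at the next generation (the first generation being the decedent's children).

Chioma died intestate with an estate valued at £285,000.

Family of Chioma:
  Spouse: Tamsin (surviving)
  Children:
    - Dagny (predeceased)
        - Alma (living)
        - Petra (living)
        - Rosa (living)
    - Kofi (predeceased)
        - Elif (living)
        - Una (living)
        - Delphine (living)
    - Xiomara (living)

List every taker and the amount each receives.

Tamsin: £186,000; Alma: £11,000; Petra: £11,000; Rosa: £11,000; Elif: £11,000; Una: £11,000; Delphine: £11,000; Xiomara: £33,000

Tamsin first takes £120,000, leaving a balance of £165,000. Tamsin then takes two-fifths of the balance (£66,000), for a total of £186,000. The remaining £99,000 passes to the descendants.
The descendants' portion (£99,000) is divided at the children's generation into 3 shares of £33,000. Xiomara takes £33,000. The 2 shares of the deceased (Dagny and Kofi) are combined into a pool of £66,000.
That pool (£66,000) is divided at the grandchildren's generation equally among Alma, Petra, Rosa, Elif, Una, and Delphine: £11,000 each.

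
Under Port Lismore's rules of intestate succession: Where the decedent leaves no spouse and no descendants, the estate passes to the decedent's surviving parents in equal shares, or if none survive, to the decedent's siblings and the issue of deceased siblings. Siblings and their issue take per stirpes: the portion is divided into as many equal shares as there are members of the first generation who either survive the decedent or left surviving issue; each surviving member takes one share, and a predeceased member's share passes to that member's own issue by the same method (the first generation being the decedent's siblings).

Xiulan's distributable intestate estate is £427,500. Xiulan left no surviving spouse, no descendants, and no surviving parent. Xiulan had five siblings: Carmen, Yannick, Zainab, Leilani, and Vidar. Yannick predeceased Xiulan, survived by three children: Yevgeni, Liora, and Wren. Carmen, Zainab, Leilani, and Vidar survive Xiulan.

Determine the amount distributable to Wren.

Wren receives £28,500.

The entire £427,500 passes to the siblings and their issue.
That amount (£427,500) is divided into 5 shares of £85,500: Carmen, Zainab, Leilani, and Vidar each take £85,500; Yannick's £85,500 share passes to Yannick's issue.
Yannick's share (£85,500) is divided into 3 shares of £28,500: Yevgeni, Liora, and Wren each take £28,500.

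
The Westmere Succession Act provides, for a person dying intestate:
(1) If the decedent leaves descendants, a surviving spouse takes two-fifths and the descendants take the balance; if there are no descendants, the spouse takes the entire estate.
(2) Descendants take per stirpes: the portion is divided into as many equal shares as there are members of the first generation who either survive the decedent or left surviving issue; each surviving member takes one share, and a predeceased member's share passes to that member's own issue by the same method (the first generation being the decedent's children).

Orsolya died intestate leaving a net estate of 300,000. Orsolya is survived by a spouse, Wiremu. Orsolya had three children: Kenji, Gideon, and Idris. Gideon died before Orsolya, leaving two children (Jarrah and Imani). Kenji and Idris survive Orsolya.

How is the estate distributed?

Wiremu: 120,000; Kenji: 60,000; Jarrah: 30,000; Imani: 30,000; Idris: 60,000

Wiremu takes two-fifths of 300,000 = 120,000. The remaining 180,000 passes to the descendants.
The descendants' portion (180,000) is divided into 3 shares of 60,000: Kenji and Idris each take 60,000; Gideon's 60,000 share passes to Gideon's issue.
Gideon's share (60,000) is divided into 2 shares of 30,000: Jarrah and Imani each take 30,000.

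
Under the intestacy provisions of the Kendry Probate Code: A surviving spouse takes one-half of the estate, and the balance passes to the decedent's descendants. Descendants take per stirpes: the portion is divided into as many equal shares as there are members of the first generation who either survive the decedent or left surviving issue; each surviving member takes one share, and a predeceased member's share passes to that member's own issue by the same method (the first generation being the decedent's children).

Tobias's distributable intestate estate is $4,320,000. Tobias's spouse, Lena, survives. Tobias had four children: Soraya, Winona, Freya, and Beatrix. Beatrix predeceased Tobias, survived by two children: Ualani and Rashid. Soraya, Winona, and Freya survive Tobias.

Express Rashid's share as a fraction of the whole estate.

Lena takes one-half of $4,320,000 = $2,160,000. The remaining $2,160,000 passes to the descendants.
The descendants' portion ($2,160,000) is divided into 4 shares of $540,000: Soraya, Winona, and Freya each take $540,000; Beatrix's $540,000 share passes to Beatrix's issue.
Beatrix's share ($540,000) is divided into 2 shares of $270,000: Ualani and Rashid each take $270,000.

Rashid receives 1/16 of the estate.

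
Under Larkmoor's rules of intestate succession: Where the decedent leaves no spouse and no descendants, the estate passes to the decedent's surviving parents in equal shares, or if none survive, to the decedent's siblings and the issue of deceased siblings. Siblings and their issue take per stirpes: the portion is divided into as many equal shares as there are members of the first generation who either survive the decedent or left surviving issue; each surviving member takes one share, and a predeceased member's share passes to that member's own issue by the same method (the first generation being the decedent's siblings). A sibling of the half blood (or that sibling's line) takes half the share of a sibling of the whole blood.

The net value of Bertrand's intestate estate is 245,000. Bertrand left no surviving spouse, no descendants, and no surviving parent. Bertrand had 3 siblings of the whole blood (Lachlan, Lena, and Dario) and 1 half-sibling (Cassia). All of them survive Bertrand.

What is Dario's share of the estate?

Dario receives 70,000.

The entire 245,000 passes to the siblings and their issue.
Counting each half-blood sibling's line as half a unit, there are 7/2 units in 245,000, so one unit is 70,000. Whole-blood lines (Lachlan, Lena, and Dario) take 70,000 each; half-blood lines (Cassia) take 35,000 each.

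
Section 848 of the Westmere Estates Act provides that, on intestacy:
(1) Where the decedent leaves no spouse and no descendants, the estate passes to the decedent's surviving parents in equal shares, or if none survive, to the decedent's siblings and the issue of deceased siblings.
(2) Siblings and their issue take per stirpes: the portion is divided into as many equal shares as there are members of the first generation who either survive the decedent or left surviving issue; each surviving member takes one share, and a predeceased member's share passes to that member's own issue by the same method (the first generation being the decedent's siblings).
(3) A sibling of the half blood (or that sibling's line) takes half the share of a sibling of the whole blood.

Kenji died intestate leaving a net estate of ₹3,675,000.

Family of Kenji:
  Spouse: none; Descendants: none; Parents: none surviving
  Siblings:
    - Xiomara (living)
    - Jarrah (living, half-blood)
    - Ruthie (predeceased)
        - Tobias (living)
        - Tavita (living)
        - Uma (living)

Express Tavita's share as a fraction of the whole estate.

Tavita receives 2/15 of the estate.

The entire ₹3,675,000 passes to the siblings and their issue.
Counting each half-blood sibling's line as half a unit, there are 5/2 units in ₹3,675,000, so one unit is ₹1,470,000. Whole-blood lines (Xiomara and Ruthie) take ₹1,470,000 each; half-blood lines (Jarrah) take ₹735,000 each.
Ruthie's share (₹1,470,000) is divided into 3 shares of ₹490,000: Tobias, Tavita, and Uma each take ₹490,000.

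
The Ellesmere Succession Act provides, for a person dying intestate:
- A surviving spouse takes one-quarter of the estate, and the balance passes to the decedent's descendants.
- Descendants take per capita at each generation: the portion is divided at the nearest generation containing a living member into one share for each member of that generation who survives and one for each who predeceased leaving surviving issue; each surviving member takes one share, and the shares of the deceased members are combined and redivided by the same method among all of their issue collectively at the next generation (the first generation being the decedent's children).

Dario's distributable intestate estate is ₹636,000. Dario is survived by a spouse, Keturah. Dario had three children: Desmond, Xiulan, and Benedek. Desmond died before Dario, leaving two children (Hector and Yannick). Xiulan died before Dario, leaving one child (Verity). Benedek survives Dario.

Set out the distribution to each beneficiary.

Keturah takes one-quarter of ₹636,000 = ₹159,000. The remaining ₹477,000 passes to the descendants.
The descendants' portion (₹477,000) is divided at the children's generation into 3 shares of ₹159,000. Benedek takes ₹159,000. The 2 shares of the deceased (Desmond and Xiulan) are combined into a pool of ₹318,000.
That pool (₹318,000) is divided at the grandchildren's generation equally among Hector, Yannick, and Verity: ₹106,000 each.

Keturah: ₹159,000; Hector: ₹106,000; Yannick: ₹106,000; Verity: ₹106,000; Benedek: ₹159,000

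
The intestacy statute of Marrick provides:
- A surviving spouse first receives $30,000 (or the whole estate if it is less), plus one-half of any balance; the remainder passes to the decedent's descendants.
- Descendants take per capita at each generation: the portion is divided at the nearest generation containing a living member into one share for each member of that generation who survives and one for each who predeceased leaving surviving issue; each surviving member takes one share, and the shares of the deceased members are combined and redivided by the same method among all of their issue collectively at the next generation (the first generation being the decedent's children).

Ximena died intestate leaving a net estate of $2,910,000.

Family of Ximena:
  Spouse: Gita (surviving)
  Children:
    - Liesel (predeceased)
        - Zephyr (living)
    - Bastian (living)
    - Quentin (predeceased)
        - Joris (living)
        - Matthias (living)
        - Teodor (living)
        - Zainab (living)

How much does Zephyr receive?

Zephyr receives $192,000.

Gita first takes $30,000, leaving a balance of $2,880,000. Gita then takes one-half of the balance ($1,440,000), for a total of $1,470,000. The remaining $1,440,000 passes to the descendants.
The descendants' portion ($1,440,000) is divided at the children's generation into 3 shares of $480,000. Bastian takes $480,000. The 2 shares of the deceased (Liesel and Quentin) are combined into a pool of $960,000.
That pool ($960,000) is divided at the grandchildren's generation equally among Zephyr, Joris, Matthias, Teodor, and Zainab: $192,000 each.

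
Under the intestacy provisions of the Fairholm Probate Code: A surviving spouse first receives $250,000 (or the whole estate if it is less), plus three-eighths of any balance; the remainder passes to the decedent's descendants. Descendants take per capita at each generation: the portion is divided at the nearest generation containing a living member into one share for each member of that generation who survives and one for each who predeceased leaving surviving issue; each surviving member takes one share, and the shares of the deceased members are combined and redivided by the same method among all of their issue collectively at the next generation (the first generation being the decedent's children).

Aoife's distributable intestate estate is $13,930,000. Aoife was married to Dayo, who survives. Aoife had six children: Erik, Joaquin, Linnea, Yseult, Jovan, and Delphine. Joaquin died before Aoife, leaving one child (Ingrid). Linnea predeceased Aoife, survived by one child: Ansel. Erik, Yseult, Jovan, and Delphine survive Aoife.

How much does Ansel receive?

Dayo first takes $250,000, leaving a balance of $13,680,000. Dayo then takes three-eighths of the balance ($5,130,000), for a total of $5,380,000. The remaining $8,550,000 passes to the descendants.
The descendants' portion ($8,550,000) is divided at the children's generation into 6 shares of $1,425,000. Erik, Yseult, Jovan, and Delphine each take $1,425,000. The 2 shares of the deceased (Joaquin and Linnea) are combined into a pool of $2,850,000.
That pool ($2,850,000) is divided at the grandchildren's generation equally among Ingrid and Ansel: $1,425,000 each.

Ansel receives $1,425,000.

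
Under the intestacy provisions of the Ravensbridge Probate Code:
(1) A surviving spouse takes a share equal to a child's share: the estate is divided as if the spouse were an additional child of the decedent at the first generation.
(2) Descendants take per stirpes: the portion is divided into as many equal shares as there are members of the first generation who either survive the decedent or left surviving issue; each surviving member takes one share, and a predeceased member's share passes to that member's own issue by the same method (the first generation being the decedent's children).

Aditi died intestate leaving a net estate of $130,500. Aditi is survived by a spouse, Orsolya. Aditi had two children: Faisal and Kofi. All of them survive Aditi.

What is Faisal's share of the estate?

The spouse counts as an additional share at the children's level, so there are 3 primary shares of $43,500. Orsolya takes one such share ($43,500).
The children's combined portion ($87,000) is divided into 2 shares of $43,500: Faisal and Kofi each take $43,500.

Faisal receives $43,500.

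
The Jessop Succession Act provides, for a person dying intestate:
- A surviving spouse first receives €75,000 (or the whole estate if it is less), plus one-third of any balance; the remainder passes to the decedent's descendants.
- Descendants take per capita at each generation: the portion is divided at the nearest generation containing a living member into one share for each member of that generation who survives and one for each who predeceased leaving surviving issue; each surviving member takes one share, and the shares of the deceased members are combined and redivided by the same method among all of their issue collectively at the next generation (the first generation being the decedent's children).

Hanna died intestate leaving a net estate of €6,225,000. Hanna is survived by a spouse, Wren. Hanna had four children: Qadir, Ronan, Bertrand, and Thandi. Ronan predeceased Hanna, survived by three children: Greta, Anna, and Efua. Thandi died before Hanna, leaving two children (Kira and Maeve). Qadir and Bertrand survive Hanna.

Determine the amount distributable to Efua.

Efua receives €410,000.

Wren first takes €75,000, leaving a balance of €6,150,000. Wren then takes one-third of the balance (€2,050,000), for a total of €2,125,000. The remaining €4,100,000 passes to the descendants.
The descendants' portion (€4,100,000) is divided at the children's generation into 4 shares of €1,025,000. Qadir and Bertrand each take €1,025,000. The 2 shares of the deceased (Ronan and Thandi) are combined into a pool of €2,050,000.
That pool (€2,050,000) is divided at the grandchildren's generation equally among Greta, Anna, Efua, Kira, and Maeve: €410,000 each.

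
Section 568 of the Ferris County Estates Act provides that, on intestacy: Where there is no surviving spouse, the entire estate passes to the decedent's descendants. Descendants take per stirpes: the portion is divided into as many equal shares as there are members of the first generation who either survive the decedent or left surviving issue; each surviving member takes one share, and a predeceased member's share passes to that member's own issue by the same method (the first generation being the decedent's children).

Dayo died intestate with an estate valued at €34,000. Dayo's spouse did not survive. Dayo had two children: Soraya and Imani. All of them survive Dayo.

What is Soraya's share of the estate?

The entire €34,000 passes to the descendants.
That amount (€34,000) is divided into 2 shares of €17,000: Soraya and Imani each take €17,000.

Soraya receives €17,000.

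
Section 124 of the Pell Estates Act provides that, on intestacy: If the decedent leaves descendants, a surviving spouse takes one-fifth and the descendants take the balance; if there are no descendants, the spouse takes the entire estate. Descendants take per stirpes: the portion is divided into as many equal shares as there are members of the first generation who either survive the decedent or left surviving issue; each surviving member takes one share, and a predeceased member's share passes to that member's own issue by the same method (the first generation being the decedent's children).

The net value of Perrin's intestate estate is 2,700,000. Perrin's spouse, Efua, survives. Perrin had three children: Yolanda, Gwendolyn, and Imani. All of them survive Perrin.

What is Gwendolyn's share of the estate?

Efua takes one-fifth of 2,700,000 = 540,000. The remaining 2,160,000 passes to the descendants.
The descendants' portion (2,160,000) is divided into 3 shares of 720,000: Yolanda, Gwendolyn, and Imani each take 720,000.

Gwendolyn receives 720,000.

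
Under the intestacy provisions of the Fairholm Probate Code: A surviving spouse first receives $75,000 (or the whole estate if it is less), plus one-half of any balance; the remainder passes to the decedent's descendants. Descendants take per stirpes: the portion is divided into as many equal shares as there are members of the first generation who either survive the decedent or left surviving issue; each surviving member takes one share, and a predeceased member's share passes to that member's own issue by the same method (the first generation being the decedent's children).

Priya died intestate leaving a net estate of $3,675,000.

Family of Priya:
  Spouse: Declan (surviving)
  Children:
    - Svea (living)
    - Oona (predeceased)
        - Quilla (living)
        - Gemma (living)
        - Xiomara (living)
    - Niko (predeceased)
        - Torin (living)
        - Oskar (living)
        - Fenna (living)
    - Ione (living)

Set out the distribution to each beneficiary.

Declan first takes $75,000, leaving a balance of $3,600,000. Declan then takes one-half of the balance ($1,800,000), for a total of $1,875,000. The remaining $1,800,000 passes to the descendants.
The descendants' portion ($1,800,000) is divided into 4 shares of $450,000: Svea and Ione each take $450,000; Oona's $450,000 share passes to Oona's issue; Niko's $450,000 share passes to Niko's issue.
Oona's share ($450,000) is divided into 3 shares of $150,000: Quilla, Gemma, and Xiomara each take $150,000.
Niko's share ($450,000) is divided into 3 shares of $150,000: Torin, Oskar, and Fenna each take $150,000.

Declan: $1,875,000; Svea: $450,000; Quilla: $150,000; Gemma: $150,000; Xiomara: $150,000; Torin: $150,000; Oskar: $150,000; Fenna: $150,000; Ione: $450,000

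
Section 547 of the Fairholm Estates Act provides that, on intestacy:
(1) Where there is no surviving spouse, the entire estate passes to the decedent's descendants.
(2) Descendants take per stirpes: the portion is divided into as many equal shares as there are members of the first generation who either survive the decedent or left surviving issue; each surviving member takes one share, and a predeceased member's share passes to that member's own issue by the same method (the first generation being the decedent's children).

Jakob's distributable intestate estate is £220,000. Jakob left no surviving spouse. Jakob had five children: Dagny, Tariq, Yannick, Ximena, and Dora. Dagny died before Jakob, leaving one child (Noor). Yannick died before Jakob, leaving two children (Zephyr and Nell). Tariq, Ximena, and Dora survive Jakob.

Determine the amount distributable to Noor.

Noor receives £44,000.

The entire £220,000 passes to the descendants.
That amount (£220,000) is divided into 5 shares of £44,000: Tariq, Ximena, and Dora each take £44,000; Dagny's £44,000 share passes to Dagny's issue; Yannick's £44,000 share passes to Yannick's issue.
Dagny's share (£44,000) passes entirely to Noor.
Yannick's share (£44,000) is divided into 2 shares of £22,000: Zephyr and Nell each take £22,000.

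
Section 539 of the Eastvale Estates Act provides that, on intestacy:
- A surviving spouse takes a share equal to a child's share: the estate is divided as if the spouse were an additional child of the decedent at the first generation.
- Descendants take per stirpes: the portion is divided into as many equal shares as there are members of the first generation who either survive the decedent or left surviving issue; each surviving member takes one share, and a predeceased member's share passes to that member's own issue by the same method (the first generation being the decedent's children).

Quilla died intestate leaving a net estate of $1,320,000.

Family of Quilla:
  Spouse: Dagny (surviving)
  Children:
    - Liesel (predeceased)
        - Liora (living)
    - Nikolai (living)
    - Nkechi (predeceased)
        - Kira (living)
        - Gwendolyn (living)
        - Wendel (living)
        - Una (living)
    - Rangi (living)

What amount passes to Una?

The spouse counts as an additional share at the children's level, so there are 5 primary shares of $264,000. Dagny takes one such share ($264,000).
The children's combined portion ($1,056,000) is divided into 4 shares of $264,000: Nikolai and Rangi each take $264,000; Liesel's $264,000 share passes to Liesel's issue; Nkechi's $264,000 share passes to Nkechi's issue.
Liesel's share ($264,000) passes entirely to Liora.
Nkechi's share ($264,000) is divided into 4 shares of $66,000: Kira, Gwendolyn, Wendel, and Una each take $66,000.

Una receives $66,000.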